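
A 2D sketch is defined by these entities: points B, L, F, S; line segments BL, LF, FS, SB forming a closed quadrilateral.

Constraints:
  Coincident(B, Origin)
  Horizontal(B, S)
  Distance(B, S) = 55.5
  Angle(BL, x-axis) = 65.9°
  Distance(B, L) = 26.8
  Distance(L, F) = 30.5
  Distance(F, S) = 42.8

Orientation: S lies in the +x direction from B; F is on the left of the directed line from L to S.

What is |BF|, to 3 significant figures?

54.3

Checks: |LF| = 30.50 ✓; |FS| = 42.80 ✓.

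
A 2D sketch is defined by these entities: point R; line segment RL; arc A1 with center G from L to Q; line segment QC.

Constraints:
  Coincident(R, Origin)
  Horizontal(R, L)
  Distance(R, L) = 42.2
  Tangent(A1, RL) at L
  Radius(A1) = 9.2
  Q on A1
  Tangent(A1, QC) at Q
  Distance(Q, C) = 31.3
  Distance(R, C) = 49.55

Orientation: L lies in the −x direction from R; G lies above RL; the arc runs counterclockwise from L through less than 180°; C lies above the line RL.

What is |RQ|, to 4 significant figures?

34.07

R is at the origin; RL is horizontal with |RL| = 42.2 and L on the −x side, so L = (-42.20, 0.000). The tangent condition forces GL to be normal to RL, so G = L + (0, 9.2) = (-42.20, 9.200). Since GQ ⟂ QC (tangency), |GC| = √(9.2² + 31.3²) = 32.62 regardless of where Q sits on A1. So C lies on both circle(R, 49.55) and circle(G, 32.62); the above-RL intersection is C = (-29.98, 39.45). Q is the foot of the tangent from C: Q = (-33.04, 8.300).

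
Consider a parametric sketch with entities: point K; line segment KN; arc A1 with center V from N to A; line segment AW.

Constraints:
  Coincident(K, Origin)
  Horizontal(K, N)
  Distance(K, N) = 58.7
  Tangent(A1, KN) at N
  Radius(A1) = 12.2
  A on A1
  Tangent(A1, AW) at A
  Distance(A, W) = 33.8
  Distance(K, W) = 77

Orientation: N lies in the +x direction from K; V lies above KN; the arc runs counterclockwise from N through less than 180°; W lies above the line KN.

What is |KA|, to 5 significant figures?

72.102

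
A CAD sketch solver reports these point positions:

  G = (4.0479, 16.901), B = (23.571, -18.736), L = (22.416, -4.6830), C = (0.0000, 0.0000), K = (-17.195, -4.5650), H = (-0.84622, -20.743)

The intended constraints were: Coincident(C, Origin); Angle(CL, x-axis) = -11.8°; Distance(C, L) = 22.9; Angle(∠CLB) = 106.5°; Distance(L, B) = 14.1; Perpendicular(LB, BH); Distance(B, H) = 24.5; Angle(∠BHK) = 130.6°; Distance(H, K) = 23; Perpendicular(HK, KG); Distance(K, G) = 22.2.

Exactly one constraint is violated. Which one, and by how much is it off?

Distance(K, G) = 22.2 — off by 8.00.

C = (0.00, 0.00) ✓; CL at -11.80° ✓; |CL| = 22.90 ✓; ∠CLB = 106.5° ✓; |LB| = 14.10 ✓; ∠(LB, BH) = 90.00° ✓; |BH| = 24.50 ✓; ∠BHK = 130.6° ✓; |HK| = 23.00 ✓; ∠(HK, KG) = 90.00° ✓; |KG| = 30.20 ✗.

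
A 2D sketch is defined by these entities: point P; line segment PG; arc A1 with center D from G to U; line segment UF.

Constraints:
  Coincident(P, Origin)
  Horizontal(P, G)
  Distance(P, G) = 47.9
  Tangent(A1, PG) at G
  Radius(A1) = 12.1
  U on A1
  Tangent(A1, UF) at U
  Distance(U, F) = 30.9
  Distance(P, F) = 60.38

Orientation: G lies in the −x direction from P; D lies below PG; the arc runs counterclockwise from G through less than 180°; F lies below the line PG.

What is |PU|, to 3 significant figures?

60.9

Checks: |DU| = 12.10 ✓; ∠(DU, UF) = 90.00° ✓; |UF| = 30.90 ✓; |PF| = 60.38 ✓.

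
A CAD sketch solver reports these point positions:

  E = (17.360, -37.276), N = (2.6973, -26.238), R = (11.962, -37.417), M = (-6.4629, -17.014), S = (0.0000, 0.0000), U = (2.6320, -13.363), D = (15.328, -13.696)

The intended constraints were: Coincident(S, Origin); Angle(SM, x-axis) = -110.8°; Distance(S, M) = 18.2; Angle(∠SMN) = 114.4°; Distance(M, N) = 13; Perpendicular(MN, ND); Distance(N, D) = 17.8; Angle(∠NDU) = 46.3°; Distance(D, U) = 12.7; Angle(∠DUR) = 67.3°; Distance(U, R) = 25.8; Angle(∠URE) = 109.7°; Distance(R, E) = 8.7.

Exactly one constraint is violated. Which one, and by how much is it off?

Distance(R, E) = 8.7 — off by 3.30.

S = (0.00, 0.00) ✓; SM at -110.8° ✓; |SM| = 18.20 ✓; ∠SMN = 114.4° ✓; |MN| = 13.00 ✓; ∠(MN, ND) = 90.00° ✓; |ND| = 17.80 ✓; ∠NDU = 46.30° ✓; |DU| = 12.70 ✓; ∠DUR = 67.30° ✓; |UR| = 25.80 ✓; ∠URE = 109.7° ✓; |RE| = 5.400 ✗.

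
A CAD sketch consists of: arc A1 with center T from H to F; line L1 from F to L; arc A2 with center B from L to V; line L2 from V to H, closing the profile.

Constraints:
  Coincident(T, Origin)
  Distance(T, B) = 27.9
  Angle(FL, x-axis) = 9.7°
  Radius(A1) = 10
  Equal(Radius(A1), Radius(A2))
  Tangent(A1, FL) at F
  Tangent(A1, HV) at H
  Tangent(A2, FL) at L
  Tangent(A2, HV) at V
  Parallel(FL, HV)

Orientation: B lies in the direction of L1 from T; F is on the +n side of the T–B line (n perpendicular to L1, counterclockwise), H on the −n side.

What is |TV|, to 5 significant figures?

29.638

The slot axis is L1's direction at 9.7°, so u = (cos 9.7°, sin 9.7°) = (0.98570, 0.16849) and n = (−sin 9.7°, cos 9.7°) = (-0.16849, 0.98570). T is at the origin and B lies 27.9 along u from T, so B = 27.9·u = (27.501, 4.7009). Tangency of A1 to both parallel lines with radius 10.0 puts F and H at T ± 10.0·n: F = (-1.6849, 9.8570), H = (1.6849, -9.8570). Equal radii place L and V the same way about B: L = B + 10.0·n = (25.816, 14.558), V = B − 10.0·n = (29.186, -5.1562). Then |TV| = |V − T| = 29.638.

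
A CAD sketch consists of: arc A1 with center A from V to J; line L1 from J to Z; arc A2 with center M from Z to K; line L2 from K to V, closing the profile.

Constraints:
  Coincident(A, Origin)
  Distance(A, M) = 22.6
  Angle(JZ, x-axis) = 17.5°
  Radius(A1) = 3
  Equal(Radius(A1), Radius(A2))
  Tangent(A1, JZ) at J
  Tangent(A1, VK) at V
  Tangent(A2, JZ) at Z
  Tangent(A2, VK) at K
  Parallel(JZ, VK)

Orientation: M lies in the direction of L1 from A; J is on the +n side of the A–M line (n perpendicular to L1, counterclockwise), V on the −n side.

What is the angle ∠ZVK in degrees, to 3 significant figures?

14.9°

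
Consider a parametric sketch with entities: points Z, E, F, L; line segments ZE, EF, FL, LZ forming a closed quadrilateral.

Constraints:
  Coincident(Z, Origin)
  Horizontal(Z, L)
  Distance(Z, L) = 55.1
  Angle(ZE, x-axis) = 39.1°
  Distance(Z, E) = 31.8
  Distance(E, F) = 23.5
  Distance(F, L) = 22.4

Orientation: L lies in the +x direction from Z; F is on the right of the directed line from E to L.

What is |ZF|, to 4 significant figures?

32.85

Z is at the origin; ZL is horizontal with |ZL| = 55.1 and L in +x, so L = (55.1, 0). ZE runs at 39.1° with |ZE| = 31.8, so E = (24.68, 20.06). F is determined by |EF| = 23.5 and |FL| = 22.4 together: it lies at the intersection of circle(E, 23.5) and circle(L, 22.4). With |EL| = 36.44, the foot of the radical line on EL is 18.91 from E and the perpendicular offset is √(23.5² − 18.91²) = 13.95. Taking the right-of-EL solution: F = (32.79, -2.000).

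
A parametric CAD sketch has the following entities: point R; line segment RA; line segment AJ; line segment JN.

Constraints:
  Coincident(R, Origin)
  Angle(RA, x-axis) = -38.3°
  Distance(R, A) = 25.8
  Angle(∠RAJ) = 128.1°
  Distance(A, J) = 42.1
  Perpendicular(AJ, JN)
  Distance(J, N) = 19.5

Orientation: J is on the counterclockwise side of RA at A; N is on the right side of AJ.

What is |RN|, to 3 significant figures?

70.4

R is at the origin; RA runs at -38.3° with length 25.8, so A = 25.8·(cos -38.3°, sin -38.3°) = (20.2, -16.0). ∠RAJ = 128.1°, so AJ runs at -38.3° + (180° − 128.1°) = 13.6° from the x-axis; with |AJ| = 42.1, J = A + 42.1·(cos 13.6°, sin 13.6°) = (61.2, -6.09). The perpendicularity gives JN at right angles to AJ; with |JN| = 19.5 on the right of AJ, N = J + 19.5·(0.235, -0.972) = (65.8, -25.0). Then |RN| = |N − R| = 70.4.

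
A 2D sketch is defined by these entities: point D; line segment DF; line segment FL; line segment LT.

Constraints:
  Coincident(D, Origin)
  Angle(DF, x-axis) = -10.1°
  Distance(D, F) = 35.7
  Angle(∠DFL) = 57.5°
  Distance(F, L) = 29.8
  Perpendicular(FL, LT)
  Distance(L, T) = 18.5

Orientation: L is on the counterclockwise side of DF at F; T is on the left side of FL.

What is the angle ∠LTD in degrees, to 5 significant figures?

137.55°

D is at the origin; DF runs at -10.1° with length 35.7, so F = 35.7·(cos -10.1°, sin -10.1°) = (35.147, -6.2606). ∠DFL = 57.5°, so FL runs at -10.1° + (180° − 57.5°) = 112.40° from the x-axis; with |FL| = 29.8, L = F + 29.8·(cos 112.40°, sin 112.40°) = (23.791, 21.291). The perpendicularity gives LT at right angles to FL; with |LT| = 18.5 on the left of FL, T = L + 18.5·(-0.92455, -0.38107) = (6.6868, 14.241). Then cos ∠LTD = TL·TD / (|TL||TD|), giving 137.55°.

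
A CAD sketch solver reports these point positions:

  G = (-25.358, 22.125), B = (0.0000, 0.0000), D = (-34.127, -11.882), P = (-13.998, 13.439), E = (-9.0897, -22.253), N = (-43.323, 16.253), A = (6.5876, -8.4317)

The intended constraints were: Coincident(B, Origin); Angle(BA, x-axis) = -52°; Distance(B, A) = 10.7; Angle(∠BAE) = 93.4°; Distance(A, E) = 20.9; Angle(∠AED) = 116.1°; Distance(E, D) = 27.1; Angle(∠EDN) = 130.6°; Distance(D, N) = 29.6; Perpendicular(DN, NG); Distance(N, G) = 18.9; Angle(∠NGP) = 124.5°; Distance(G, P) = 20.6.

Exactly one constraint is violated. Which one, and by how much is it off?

Distance(G, P) = 20.6 — off by 6.30.

B = (0.00, 0.00) ✓; BA at -52.00° ✓; |BA| = 10.70 ✓; ∠BAE = 93.40° ✓; |AE| = 20.90 ✓; ∠AED = 116.1° ✓; |ED| = 27.10 ✓; ∠EDN = 130.6° ✓; |DN| = 29.60 ✓; ∠(DN, NG) = 90.00° ✓; |NG| = 18.90 ✓; ∠NGP = 124.5° ✓; |GP| = 14.30 ✗.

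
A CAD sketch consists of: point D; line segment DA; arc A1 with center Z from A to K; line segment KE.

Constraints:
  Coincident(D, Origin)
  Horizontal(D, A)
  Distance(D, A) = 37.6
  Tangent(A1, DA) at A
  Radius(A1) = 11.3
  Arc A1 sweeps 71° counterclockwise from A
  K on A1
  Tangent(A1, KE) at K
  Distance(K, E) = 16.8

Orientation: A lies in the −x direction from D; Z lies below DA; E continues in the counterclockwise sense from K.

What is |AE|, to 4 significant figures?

28.52

On A1, A sits at bearing 90° from Z; a 71° counterclockwise sweep puts K at bearing 161°, so K = Z + 11.3·(cos 161°, sin 161°) = (-48.28, -7.621). A1 meets KE tangentially, so ZK is at right angles to KE, so KE runs along (−sin 161°, cos 161°); with |KE| = 16.8, E = (-53.75, -23.51). Then |AE| = |E − A| = 28.52.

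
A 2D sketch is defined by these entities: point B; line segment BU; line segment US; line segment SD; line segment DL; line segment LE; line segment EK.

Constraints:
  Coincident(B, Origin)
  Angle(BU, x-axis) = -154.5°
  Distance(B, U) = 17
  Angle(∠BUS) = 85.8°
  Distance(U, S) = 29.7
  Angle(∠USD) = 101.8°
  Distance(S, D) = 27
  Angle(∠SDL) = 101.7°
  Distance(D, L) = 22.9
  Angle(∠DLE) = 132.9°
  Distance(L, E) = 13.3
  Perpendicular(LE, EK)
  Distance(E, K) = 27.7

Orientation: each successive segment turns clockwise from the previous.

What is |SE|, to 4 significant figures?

40.98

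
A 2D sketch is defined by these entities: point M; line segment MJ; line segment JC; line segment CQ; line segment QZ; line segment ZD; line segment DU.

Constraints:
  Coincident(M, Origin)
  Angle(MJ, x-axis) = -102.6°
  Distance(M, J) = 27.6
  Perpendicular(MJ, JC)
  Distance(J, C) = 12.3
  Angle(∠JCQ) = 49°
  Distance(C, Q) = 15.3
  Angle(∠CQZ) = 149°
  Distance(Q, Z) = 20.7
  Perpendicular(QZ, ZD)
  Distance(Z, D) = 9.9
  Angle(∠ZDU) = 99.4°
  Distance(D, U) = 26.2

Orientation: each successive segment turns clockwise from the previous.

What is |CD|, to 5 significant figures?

33.875

M is at the origin; MJ runs at -102.6° with length 27.6, so J = (-6.0208, -26.935). The perpendicularity gives JC at right angles to MJ, so JC runs at 167.40°; with |JC| = 12.3, C = (-18.025, -24.252). ∠JCQ = 49.0° gives CQ at 36.400° from the x-axis; with |CQ| = 15.3, Q = (-5.7097, -15.173). ∠CQZ = 149.0° gives QZ at 5.4000° from the x-axis; with |QZ| = 20.7, Z = (14.898, -13.225). The perpendicularity gives ZD at right angles to QZ, so ZD runs at -84.600°; with |ZD| = 9.9, D = (15.830, -23.081). Then |CD| = |D − C| = 33.875.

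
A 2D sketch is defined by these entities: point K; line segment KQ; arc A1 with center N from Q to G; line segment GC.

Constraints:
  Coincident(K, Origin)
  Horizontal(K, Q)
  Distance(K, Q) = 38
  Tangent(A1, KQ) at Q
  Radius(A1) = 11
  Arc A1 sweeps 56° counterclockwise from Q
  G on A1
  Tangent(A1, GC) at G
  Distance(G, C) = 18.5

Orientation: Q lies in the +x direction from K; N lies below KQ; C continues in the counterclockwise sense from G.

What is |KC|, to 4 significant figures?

27.41

K is at the origin; KQ is horizontal with |KQ| = 38.0 and Q on the +x side, so Q = (38.00, 0.000). The tangent condition forces NQ to be normal to KQ, so N = Q + (0, -11) = (38.00, -11.00). On A1, Q sits at bearing 90° from N; a 56° counterclockwise sweep puts G at bearing 146°, so G = N + 11.0·(cos 146°, sin 146°) = (28.88, -4.849). The tangent condition forces NG to be normal to GC, so GC runs along (−sin 146°, cos 146°); with |GC| = 18.5, C = (18.54, -20.19). Then |KC| = |C − K| = 27.41.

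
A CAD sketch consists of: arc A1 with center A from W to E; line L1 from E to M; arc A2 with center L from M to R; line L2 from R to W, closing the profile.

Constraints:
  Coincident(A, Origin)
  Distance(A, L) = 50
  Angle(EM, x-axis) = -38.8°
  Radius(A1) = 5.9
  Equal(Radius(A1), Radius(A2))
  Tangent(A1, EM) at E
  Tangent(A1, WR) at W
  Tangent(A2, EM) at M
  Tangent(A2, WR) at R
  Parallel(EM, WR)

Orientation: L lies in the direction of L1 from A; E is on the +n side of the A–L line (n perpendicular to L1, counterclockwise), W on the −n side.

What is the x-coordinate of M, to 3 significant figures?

42.7

The slot axis is L1's direction at -38.8°, so u = (cos -38.8°, sin -38.8°) = (0.779, -0.627) and n = (−sin -38.8°, cos -38.8°) = (0.627, 0.779). A is at the origin and L lies 50.0 along u from A, so L = 50.0·u = (39.0, -31.3). Tangency of A1 to both parallel lines with radius 5.9 puts E and W at A ± 5.9·n: E = (3.70, 4.60), W = (-3.70, -4.60). Equal radii place M and R the same way about L: M = L + 5.9·n = (42.7, -26.7), R = L − 5.9·n = (35.3, -35.9). So M.x = 42.7.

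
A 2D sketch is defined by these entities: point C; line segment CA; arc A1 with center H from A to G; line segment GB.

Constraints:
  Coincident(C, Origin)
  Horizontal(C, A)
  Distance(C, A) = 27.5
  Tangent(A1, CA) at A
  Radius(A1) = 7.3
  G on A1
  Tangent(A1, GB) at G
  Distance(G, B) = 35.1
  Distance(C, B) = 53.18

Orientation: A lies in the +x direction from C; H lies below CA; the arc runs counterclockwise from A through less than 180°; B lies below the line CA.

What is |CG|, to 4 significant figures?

22.67

Checks: |HG| = 7.300 ✓; ∠(HG, GB) = 90.00° ✓; |GB| = 35.10 ✓; |CB| = 53.18 ✓.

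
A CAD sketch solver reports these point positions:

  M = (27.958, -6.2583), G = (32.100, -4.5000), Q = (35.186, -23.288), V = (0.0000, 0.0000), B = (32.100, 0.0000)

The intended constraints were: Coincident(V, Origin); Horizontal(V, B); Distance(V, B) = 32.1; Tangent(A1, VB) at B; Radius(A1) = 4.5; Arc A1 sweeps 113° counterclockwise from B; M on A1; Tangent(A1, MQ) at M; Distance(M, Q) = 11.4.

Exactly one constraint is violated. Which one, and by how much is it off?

Distance(M, Q) = 11.4 — off by 7.10.

V = (0.00, 0.00) ✓; V.y = 0.00, B.y = 0.00 ✓; |VB| = 32.10 ✓; ∠(GB, BV) = 90.00° ✓; |GB| = 4.500 ✓; bearing(G→M) − bearing(G→B) = 113.0° ✓; |GM| = 4.500 ✓; ∠(GM, MQ) = 90.00° ✓; |MQ| = 18.50 ✗.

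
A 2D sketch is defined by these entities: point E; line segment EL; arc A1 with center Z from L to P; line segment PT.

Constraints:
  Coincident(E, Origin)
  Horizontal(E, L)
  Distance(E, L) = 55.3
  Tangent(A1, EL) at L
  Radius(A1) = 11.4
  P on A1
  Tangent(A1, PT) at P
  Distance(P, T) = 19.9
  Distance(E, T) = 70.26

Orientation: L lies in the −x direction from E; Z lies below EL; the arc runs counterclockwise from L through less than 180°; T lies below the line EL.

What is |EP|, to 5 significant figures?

67.859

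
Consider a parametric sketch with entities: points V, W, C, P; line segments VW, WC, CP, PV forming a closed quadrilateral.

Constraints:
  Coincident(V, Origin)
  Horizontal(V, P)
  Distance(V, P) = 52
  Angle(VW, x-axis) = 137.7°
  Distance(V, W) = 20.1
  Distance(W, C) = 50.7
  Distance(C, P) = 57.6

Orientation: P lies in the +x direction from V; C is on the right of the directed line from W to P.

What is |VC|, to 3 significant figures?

33.5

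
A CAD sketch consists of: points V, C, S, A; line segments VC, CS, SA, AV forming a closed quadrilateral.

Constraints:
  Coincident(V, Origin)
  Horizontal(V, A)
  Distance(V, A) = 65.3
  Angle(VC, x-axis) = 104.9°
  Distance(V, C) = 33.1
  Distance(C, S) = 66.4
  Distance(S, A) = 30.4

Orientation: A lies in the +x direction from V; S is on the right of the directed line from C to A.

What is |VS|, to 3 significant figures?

41.4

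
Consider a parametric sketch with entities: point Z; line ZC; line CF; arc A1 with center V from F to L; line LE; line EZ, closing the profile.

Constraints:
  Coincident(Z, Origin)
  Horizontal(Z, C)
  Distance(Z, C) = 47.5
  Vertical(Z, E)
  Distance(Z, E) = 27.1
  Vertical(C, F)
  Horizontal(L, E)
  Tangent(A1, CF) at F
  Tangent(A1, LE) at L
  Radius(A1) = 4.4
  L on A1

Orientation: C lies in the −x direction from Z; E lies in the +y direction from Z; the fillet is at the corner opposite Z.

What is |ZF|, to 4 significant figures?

52.65

The virtual corner opposite Z is at (-47.50, 27.10). The tangent condition forces VF to be normal to CF and the tangent condition forces VL to be normal to LE, with radius 4.4, so the center V sits 4.4 in from both sides at V = (-43.10, 22.70). That places the tangent points at F = (-47.50, 22.70) on CF and L = (-43.10, 27.10) on LE. Then |ZF| = |F − Z| = 52.65.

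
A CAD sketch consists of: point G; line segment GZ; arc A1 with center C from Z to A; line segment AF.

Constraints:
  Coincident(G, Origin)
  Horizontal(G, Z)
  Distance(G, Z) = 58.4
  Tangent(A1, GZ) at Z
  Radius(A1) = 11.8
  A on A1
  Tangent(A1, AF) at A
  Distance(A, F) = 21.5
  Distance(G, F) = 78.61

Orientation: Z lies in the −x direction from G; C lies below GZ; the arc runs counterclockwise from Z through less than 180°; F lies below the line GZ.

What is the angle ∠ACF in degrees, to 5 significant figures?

61.240°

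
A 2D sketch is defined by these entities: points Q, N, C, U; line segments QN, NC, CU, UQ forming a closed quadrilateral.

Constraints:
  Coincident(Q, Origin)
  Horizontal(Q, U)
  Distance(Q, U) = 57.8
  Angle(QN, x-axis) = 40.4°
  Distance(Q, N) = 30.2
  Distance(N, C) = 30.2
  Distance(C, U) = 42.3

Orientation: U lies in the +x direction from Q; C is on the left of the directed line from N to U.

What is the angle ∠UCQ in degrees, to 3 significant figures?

65.8°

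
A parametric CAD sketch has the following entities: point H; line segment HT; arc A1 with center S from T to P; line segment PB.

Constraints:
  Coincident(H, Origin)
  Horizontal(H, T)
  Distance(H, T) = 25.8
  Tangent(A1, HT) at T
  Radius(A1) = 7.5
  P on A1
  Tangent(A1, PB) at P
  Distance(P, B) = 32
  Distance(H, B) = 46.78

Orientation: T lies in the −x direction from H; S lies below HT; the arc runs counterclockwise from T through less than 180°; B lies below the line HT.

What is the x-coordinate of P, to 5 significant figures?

-32.981

Checks: |SP| = 7.500 ✓; ∠(SP, PB) = 90.00° ✓; |PB| = 32.00 ✓; |HB| = 46.78 ✓.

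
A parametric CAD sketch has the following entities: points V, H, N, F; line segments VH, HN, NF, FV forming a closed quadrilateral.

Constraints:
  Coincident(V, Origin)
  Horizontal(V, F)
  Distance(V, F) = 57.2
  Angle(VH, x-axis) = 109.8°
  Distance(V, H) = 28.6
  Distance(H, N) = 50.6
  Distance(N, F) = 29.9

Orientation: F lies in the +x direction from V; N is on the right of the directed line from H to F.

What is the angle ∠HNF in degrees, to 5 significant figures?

125.19°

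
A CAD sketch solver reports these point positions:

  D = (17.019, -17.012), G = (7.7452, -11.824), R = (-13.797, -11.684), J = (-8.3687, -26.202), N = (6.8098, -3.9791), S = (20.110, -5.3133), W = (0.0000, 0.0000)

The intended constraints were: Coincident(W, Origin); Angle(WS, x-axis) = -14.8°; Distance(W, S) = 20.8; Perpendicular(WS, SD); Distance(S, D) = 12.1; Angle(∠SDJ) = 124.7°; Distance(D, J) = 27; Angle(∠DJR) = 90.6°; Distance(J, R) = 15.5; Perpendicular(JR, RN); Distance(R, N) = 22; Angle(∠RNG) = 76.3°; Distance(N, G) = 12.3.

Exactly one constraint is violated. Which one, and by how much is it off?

Distance(N, G) = 12.3 — off by 4.40.

W = (0.00, 0.00) ✓; WS at -14.80° ✓; |WS| = 20.80 ✓; ∠(WS, SD) = 90.00° ✓; |SD| = 12.10 ✓; ∠SDJ = 124.7° ✓; |DJ| = 27.00 ✓; ∠DJR = 90.60° ✓; |JR| = 15.50 ✓; ∠(JR, RN) = 90.00° ✓; |RN| = 22.00 ✓; ∠RNG = 76.30° ✓; |NG| = 7.900 ✗.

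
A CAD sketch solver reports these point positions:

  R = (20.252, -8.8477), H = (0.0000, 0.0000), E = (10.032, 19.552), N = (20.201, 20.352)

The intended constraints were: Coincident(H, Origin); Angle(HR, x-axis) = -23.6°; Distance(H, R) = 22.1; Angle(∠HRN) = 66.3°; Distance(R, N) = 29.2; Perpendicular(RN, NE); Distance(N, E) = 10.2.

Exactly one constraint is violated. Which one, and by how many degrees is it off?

Perpendicular(RN, NE) — off by 4.40°.

H = (0.00, 0.00) ✓; HR at -23.60° ✓; |HR| = 22.10 ✓; ∠HRN = 66.30° ✓; |RN| = 29.20 ✓; ∠(RN, NE) = 94.40° ✗; |NE| = 10.20 ✓.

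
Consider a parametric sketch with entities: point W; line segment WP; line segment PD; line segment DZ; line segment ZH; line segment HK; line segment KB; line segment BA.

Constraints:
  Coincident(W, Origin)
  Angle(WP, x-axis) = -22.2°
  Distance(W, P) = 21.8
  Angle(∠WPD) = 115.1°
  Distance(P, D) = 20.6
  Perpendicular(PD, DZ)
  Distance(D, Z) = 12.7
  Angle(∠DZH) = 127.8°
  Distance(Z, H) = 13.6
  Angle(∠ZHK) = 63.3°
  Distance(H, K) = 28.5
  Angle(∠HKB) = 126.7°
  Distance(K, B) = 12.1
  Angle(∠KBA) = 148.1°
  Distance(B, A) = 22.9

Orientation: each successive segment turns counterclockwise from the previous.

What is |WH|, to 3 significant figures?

19.1

PD is perpendicular to DZ, so DZ runs at 133°; with |DZ| = 12.7, Z = (26.7, 15.1). ∠DZH = 127.8° gives ZH at -175° from the x-axis; with |ZH| = 13.6, H = (13.2, 13.9). Then |WH| = |H − W| = 19.1.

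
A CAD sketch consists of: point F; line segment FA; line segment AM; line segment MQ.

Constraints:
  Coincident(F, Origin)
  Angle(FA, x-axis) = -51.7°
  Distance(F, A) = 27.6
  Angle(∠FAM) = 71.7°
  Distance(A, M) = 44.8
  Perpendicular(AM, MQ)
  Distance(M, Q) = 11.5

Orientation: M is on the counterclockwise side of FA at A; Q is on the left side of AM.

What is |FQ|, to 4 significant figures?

39.01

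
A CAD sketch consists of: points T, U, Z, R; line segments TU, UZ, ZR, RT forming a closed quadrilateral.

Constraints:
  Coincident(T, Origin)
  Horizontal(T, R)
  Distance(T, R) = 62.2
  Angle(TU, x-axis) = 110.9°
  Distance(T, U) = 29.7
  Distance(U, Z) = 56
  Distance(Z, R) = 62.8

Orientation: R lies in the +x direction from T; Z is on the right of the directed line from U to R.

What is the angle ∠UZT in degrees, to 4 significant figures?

5.245°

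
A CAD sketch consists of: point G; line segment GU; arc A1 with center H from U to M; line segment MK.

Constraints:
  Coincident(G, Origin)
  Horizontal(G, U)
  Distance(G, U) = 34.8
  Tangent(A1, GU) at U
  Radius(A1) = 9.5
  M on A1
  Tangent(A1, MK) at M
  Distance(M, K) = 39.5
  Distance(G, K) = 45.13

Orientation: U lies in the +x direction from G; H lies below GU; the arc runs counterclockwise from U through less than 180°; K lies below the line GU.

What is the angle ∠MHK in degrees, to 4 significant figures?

76.48°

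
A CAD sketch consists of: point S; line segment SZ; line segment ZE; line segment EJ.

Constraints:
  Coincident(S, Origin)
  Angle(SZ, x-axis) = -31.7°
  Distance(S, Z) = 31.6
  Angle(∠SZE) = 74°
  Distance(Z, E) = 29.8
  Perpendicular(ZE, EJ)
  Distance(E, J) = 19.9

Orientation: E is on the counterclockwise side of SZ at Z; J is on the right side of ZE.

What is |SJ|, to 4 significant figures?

54.52

S is at the origin; SZ runs at -31.7° with length 31.6, so Z = 31.6·(cos -31.7°, sin -31.7°) = (26.89, -16.60). ∠SZE = 74.0°, so ZE runs at -31.7° + (180° − 74.0°) = 74.30° from the x-axis; with |ZE| = 29.8, E = Z + 29.8·(cos 74.30°, sin 74.30°) = (34.95, 12.08). ZE is perpendicular to EJ; with |EJ| = 19.9 on the right of ZE, J = E + 19.9·(0.9627, -0.2706) = (54.11, 6.698). Then |SJ| = |J − S| = 54.52.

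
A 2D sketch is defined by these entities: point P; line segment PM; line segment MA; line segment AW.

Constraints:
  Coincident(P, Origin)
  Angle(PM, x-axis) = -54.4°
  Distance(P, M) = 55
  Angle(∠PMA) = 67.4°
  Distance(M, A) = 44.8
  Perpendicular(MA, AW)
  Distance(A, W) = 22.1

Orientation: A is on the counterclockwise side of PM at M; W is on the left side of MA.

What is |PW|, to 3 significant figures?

37.2

P is at the origin; PM runs at -54.4° with length 55.0, so M = 55.0·(cos -54.4°, sin -54.4°) = (32.0, -44.7). ∠PMA = 67.4°, so MA runs at -54.4° + (180° − 67.4°) = 58.2° from the x-axis; with |MA| = 44.8, A = M + 44.8·(cos 58.2°, sin 58.2°) = (55.6, -6.65). MA ⟂ AW; with |AW| = 22.1 on the left of MA, W = A + 22.1·(-0.850, 0.527) = (36.8, 5.00). Then |PW| = |W − P| = 37.2.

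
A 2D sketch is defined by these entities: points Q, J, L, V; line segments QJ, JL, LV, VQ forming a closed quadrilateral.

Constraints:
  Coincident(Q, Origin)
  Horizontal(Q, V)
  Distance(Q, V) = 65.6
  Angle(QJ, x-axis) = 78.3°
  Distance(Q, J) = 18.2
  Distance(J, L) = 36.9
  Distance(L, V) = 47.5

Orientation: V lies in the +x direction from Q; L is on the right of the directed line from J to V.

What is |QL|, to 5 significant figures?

25.435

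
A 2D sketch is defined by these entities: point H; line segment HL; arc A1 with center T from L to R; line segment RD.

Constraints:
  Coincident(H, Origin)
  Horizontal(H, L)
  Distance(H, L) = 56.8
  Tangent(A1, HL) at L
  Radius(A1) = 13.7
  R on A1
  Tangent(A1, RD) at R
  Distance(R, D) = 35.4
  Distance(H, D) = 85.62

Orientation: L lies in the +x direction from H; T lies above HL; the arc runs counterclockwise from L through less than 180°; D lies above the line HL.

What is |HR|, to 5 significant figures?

71.854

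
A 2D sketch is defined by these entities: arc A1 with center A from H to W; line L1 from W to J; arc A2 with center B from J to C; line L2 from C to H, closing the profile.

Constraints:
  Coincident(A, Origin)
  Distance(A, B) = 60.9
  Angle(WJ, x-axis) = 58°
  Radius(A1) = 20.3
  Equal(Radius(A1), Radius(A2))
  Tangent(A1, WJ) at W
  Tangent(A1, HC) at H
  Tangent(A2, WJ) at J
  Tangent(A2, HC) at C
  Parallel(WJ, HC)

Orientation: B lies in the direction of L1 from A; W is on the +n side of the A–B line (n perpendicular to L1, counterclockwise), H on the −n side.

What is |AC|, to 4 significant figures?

64.19

The slot axis is L1's direction at 58.0°, so u = (cos 58.0°, sin 58.0°) = (0.5299, 0.8480) and n = (−sin 58.0°, cos 58.0°) = (-0.8480, 0.5299). A is at the origin and B lies 60.9 along u from A, so B = 60.9·u = (32.27, 51.65). Tangency of A1 to both parallel lines with radius 20.3 puts W and H at A ± 20.3·n: W = (-17.22, 10.76), H = (17.22, -10.76). Equal radii place J and C the same way about B: J = B + 20.3·n = (15.06, 62.40), C = B − 20.3·n = (49.49, 40.89). Then |AC| = |C − A| = 64.19.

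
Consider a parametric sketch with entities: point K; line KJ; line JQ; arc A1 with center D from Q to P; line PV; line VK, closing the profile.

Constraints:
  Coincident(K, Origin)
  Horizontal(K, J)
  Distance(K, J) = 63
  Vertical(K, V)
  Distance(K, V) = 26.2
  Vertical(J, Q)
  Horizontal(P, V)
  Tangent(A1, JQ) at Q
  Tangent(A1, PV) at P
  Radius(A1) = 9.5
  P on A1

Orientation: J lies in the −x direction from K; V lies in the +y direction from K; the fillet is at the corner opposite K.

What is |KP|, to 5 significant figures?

59.571

K is at the origin; K and J share the same y with |KJ| = 63.0 and J on the −x side, so J = (-63.000, 0.0000). KV is vertical with |KV| = 26.2 and V on the +y side, so V = (0.0000, 26.200). The virtual corner opposite K is at (-63.000, 26.200). Since A1 is tangent to JQ there, DQ ⟂ JQ and A1 meets PV tangentially, so DP is at right angles to PV, with radius 9.5, so the center D sits 9.5 in from both sides at D = (-53.500, 16.700). That places the tangent points at Q = (-63.000, 16.700) on JQ and P = (-53.500, 26.200) on PV. Then |KP| = |P − K| = 59.571.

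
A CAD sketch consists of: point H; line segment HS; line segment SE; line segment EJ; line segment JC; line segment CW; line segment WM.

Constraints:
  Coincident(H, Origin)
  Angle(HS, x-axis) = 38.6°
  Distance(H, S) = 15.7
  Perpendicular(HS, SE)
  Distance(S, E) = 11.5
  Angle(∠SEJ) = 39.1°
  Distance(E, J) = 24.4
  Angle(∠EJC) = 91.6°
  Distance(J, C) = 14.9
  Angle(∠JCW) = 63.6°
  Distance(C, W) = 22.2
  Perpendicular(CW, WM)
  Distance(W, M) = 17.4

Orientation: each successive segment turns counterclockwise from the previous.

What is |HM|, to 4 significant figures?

8.661

H is at the origin; HS runs at 38.6° with length 15.7, so S = (12.27, 9.795). HS is perpendicular to SE, so SE runs at 128.6°; with |SE| = 11.5, E = (5.095, 18.78). ∠SEJ = 39.1° gives EJ at -90.50° from the x-axis; with |EJ| = 24.4, J = (4.882, -5.617). ∠EJC = 91.6° gives JC at -2.100° from the x-axis; with |JC| = 14.9, C = (19.77, -6.163). ∠JCW = 63.6° gives CW at 114.3° from the x-axis; with |CW| = 22.2, W = (10.64, 14.07). CW is perpendicular to WM, so WM runs at -155.7°; with |WM| = 17.4, M = (-5.222, 6.910). Then |HM| = |M − H| = 8.661.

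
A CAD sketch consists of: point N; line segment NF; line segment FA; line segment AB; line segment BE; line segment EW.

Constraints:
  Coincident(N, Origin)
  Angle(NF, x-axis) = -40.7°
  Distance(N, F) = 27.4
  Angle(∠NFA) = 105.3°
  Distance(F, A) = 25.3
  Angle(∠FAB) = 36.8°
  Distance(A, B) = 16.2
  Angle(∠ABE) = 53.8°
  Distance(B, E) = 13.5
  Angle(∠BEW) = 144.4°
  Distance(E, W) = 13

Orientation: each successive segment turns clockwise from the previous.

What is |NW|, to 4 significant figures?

48.92

N is at the origin; NF runs at -40.7° with length 27.4, so F = (20.77, -17.87). ∠NFA = 105.3° gives FA at -115.4° from the x-axis; with |FA| = 25.3, A = (9.921, -40.72). ∠FAB = 36.8° gives AB at 101.4° from the x-axis; with |AB| = 16.2, B = (6.719, -24.84). ∠ABE = 53.8° gives BE at -24.80° from the x-axis; with |BE| = 13.5, E = (18.97, -30.50). ∠BEW = 144.4° gives EW at -60.40° from the x-axis; with |EW| = 13.0, W = (25.40, -41.81). Then |NW| = |W − N| = 48.92.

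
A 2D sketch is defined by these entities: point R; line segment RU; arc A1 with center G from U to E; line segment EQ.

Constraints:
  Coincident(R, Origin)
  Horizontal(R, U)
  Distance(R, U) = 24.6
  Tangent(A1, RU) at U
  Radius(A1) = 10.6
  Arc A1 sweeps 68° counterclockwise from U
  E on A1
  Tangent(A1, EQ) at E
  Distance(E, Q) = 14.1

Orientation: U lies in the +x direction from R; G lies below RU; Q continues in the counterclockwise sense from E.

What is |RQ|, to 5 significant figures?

21.869

R is at the origin; R and U share the same y with |RU| = 24.6 and U on the +x side, so U = (24.600, 0.0000). Since A1 is tangent to RU there, GU ⟂ RU, so G = U + (0, -10.6) = (24.600, -10.600). On A1, U sits at bearing 90° from G; a 68° counterclockwise sweep puts E at bearing 158°, so E = G + 10.6·(cos 158°, sin 158°) = (14.772, -6.6292). The tangent condition forces GE to be normal to EQ, so EQ runs along (−sin 158°, cos 158°); with |EQ| = 14.1, Q = (9.4899, -19.702). Then |RQ| = |Q − R| = 21.869.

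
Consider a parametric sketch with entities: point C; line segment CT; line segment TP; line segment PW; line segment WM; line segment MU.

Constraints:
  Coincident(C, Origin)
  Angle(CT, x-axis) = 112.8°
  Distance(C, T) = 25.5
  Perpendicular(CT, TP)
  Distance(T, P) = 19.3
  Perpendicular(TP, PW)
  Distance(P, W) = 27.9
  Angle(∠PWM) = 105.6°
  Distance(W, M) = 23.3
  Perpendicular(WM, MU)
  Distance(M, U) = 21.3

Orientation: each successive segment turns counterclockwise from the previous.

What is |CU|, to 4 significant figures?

14.80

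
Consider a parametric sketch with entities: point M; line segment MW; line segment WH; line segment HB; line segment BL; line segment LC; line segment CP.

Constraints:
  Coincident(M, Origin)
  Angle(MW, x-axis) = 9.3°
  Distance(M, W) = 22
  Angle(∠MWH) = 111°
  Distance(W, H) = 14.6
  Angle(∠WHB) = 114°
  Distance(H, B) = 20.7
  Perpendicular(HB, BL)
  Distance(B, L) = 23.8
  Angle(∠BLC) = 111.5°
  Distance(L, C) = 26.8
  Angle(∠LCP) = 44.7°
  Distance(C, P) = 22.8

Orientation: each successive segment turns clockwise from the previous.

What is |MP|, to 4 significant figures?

16.79

M is at the origin; MW runs at 9.3° with length 22.0, so W = (21.71, 3.555). ∠MWH = 111.0° gives WH at -59.70° from the x-axis; with |WH| = 14.6, H = (29.08, -9.050). ∠WHB = 114.0° gives HB at -125.7° from the x-axis; with |HB| = 20.7, B = (17.00, -25.86). The perpendicularity gives BL at right angles to HB, so BL runs at 144.3°; with |BL| = 23.8, L = (-2.330, -11.97). ∠BLC = 111.5° gives LC at 75.80° from the x-axis; with |LC| = 26.8, C = (4.244, 14.01). ∠LCP = 44.7° gives CP at -59.50° from the x-axis; with |CP| = 22.8, P = (15.82, -5.636). Then |MP| = |P − M| = 16.79.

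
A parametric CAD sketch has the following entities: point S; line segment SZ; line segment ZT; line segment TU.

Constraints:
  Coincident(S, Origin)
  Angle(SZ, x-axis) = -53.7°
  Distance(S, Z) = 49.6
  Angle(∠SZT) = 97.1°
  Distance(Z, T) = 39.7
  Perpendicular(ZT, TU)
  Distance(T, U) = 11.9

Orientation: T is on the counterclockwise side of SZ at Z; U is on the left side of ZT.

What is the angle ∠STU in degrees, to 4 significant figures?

42.96°

∠SZT = 97.1°, so ZT runs at -53.7° + (180° − 97.1°) = 29.20° from the x-axis; with |ZT| = 39.7, T = Z + 39.7·(cos 29.20°, sin 29.20°) = (64.02, -20.61). ZT is perpendicular to TU; with |TU| = 11.9 on the left of ZT, U = T + 11.9·(-0.4879, 0.8729) = (58.21, -10.22). Then cos ∠STU = TS·TU / (|TS||TU|), giving 42.96°.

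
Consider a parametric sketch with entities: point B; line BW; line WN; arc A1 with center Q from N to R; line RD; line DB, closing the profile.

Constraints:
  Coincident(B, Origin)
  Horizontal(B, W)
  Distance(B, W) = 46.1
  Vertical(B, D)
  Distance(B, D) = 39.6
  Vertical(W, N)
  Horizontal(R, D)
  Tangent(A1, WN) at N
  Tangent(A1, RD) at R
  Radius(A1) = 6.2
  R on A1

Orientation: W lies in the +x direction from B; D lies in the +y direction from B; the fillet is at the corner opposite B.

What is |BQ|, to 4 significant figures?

52.03

B is at the origin; B and W share the same y with |BW| = 46.1 and W on the +x side, so W = (46.10, 0.000). BD is vertical with |BD| = 39.6 and D on the +y side, so D = (0.000, 39.60). The virtual corner opposite B is at (46.10, 39.60). The tangent condition forces QN to be normal to WN and tangency of A1 to RD means the radius QR is perpendicular to RD, with radius 6.2, so the center Q sits 6.2 in from both sides at Q = (39.90, 33.40). Then |BQ| = |Q − B| = 52.03.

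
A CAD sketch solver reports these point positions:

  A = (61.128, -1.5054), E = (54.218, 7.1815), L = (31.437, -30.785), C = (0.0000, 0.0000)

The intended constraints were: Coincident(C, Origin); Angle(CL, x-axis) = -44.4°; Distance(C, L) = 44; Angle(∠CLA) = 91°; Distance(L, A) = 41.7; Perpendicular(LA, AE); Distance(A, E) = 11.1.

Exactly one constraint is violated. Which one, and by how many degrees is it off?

Perpendicular(LA, AE) — off by 6.10°.

C = (0.00, 0.00) ✓; CL at -44.40° ✓; |CL| = 44.00 ✓; ∠CLA = 91.00° ✓; |LA| = 41.70 ✓; ∠(LA, AE) = 83.90° ✗; |AE| = 11.10 ✓.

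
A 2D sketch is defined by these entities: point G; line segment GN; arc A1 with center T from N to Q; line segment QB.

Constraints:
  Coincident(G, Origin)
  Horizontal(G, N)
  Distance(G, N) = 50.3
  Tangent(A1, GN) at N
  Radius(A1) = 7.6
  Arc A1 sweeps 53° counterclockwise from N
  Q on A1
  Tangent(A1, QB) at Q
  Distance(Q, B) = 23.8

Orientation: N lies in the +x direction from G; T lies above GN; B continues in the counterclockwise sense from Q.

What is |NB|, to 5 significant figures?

30.023

G is at the origin; G and N share the same y with |GN| = 50.3 and N on the +x side, so N = (50.300, 0.0000). The tangent condition forces TN to be normal to GN, so T = N + (0, 7.6) = (50.300, 7.6000). On A1, N sits at bearing -90° from T; a 53° counterclockwise sweep puts Q at bearing -37°, so Q = T + 7.6·(cos -37°, sin -37°) = (56.370, 3.0262). Tangency of A1 to QB means the radius TQ is perpendicular to QB, so QB runs along (−sin -37°, cos -37°); with |QB| = 23.8, B = (70.693, 22.034). Then |NB| = |B − N| = 30.023.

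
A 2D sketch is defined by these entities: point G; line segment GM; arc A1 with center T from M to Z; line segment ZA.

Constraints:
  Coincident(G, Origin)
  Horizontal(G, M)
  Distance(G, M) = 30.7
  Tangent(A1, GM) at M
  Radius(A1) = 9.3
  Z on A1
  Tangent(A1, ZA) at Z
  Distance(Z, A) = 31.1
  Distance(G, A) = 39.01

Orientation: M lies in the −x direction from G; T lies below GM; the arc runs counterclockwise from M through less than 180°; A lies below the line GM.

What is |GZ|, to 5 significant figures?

40.248

Checks: ∠(TM, MG) = 90.00° ✓; |TM| = 9.300 ✓; |TZ| = 9.300 ✓; ∠(TZ, ZA) = 90.00° ✓; |ZA| = 31.10 ✓; |GA| = 39.01 ✓.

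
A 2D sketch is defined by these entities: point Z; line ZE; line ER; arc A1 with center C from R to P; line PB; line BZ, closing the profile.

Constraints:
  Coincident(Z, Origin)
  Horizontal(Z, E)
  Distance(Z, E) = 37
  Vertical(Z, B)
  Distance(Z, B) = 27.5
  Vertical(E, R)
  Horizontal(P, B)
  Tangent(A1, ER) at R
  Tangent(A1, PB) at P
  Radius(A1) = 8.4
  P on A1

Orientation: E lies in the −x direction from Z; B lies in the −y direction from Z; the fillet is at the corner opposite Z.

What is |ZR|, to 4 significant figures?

41.64

Z is at the origin; Z and E share the same y with |ZE| = 37.0 and E on the −x side, so E = (-37.00, 0.000). ZB is vertical with |ZB| = 27.5 and B on the −y side, so B = (0.000, -27.50). The virtual corner opposite Z is at (-37.00, -27.50). Tangency of A1 to ER means the radius CR is perpendicular to ER and since A1 is tangent to PB there, CP ⟂ PB, with radius 8.4, so the center C sits 8.4 in from both sides at C = (-28.60, -19.10). That places the tangent points at R = (-37.00, -19.10) on ER and P = (-28.60, -27.50) on PB. Then |ZR| = |R − Z| = 41.64.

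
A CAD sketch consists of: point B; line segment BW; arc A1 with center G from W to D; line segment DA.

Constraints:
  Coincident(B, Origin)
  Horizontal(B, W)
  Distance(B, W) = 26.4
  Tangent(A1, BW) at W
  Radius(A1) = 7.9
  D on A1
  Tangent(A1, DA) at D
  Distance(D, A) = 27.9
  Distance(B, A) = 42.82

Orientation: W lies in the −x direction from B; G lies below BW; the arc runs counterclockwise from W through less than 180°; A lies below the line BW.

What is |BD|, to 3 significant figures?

35.4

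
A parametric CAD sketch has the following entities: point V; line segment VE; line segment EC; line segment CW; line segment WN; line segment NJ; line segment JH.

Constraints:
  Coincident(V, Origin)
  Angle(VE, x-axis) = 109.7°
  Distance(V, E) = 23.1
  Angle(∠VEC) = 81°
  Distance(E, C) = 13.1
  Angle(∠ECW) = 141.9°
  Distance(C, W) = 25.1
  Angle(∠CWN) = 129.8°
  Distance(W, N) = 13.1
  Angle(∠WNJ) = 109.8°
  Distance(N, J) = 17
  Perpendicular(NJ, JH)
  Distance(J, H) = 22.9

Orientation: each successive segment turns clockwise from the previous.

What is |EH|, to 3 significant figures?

16.2

∠WNJ = 109.8° gives NJ at -148° from the x-axis; with |NJ| = 17.0, J = (15.8, -9.22). NJ is perpendicular to JH, so JH runs at 122°; with |JH| = 22.9, H = (3.59, 10.2). Then |EH| = |H − E| = 16.2.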